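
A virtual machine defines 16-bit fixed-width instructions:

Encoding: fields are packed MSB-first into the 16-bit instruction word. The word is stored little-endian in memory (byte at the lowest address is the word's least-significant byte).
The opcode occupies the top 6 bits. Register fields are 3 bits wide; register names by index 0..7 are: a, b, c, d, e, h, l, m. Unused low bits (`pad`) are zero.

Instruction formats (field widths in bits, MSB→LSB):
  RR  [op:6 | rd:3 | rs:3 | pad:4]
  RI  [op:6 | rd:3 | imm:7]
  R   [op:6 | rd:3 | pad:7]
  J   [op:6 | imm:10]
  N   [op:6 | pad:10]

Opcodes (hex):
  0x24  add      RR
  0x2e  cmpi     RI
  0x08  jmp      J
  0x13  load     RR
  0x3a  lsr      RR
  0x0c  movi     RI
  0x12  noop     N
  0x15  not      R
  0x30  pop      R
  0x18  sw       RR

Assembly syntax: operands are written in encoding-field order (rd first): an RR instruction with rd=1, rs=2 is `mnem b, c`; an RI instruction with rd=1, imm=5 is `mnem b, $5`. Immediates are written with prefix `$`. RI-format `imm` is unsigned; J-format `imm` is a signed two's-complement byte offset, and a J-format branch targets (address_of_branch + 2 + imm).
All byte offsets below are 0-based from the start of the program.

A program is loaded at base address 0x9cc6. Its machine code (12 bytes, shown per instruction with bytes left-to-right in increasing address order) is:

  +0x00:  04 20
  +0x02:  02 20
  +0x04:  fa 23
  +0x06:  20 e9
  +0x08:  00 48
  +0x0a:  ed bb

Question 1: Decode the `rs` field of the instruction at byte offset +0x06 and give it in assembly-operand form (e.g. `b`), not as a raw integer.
off 0x06: read 20 e9 as little → 0xe920
  opcode bits[15:10]=0x3a: lsr/RR
  rd: (w>>7)&0x7=0x2 → c
  rs: (w>>4)&0x7=0x2 → c

c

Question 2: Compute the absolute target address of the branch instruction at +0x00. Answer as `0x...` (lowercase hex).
@+00  little-endian(04 20) = 0x2004
  top 6b → 0x8 → jmp [J]
  [9:0] imm=4 = $4
  target = base 0x9cc6 + off 0x00 + 2 + imm 4 = 0x9ccc

0x9ccc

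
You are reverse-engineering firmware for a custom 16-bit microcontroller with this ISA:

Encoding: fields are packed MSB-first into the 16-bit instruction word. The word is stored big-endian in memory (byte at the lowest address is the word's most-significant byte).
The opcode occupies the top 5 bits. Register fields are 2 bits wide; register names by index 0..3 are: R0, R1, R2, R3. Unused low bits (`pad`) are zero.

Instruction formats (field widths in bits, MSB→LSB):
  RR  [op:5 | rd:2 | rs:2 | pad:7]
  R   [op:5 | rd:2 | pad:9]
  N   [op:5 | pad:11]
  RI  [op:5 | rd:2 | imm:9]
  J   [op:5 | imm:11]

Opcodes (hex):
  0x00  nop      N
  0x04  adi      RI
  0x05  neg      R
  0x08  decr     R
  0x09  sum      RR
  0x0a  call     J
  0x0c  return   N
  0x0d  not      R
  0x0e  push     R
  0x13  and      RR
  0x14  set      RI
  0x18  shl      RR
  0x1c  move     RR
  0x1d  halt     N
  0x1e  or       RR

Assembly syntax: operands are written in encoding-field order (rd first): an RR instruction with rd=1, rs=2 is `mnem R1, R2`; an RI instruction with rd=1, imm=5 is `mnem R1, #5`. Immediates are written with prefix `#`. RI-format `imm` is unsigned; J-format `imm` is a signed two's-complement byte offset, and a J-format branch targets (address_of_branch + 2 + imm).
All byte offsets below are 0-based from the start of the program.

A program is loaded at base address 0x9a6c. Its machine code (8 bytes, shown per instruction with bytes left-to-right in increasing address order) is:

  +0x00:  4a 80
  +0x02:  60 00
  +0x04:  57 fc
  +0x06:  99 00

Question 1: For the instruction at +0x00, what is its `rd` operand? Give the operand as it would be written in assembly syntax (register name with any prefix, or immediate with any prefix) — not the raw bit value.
[00] 4a 80 → 0x4a80
  op=0x4a80>>11=0x9 ⇒ sum (RR)
  rd: (w>>9)&0x3=0x1 → R1
  rs: (w>>7)&0x3=0x1 → R1

R1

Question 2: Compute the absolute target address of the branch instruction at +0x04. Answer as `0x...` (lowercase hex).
0x9a6e

off 0x04: read 57 fc as big → 0x57fc
  opcode bits[15:11]=0xa: call/J
  imm@[10:0]=0x7fc (s11→-4) ⇒ #-4
  target = base 0x9a6c + off 0x04 + 2 + imm -4 = 0x9a6e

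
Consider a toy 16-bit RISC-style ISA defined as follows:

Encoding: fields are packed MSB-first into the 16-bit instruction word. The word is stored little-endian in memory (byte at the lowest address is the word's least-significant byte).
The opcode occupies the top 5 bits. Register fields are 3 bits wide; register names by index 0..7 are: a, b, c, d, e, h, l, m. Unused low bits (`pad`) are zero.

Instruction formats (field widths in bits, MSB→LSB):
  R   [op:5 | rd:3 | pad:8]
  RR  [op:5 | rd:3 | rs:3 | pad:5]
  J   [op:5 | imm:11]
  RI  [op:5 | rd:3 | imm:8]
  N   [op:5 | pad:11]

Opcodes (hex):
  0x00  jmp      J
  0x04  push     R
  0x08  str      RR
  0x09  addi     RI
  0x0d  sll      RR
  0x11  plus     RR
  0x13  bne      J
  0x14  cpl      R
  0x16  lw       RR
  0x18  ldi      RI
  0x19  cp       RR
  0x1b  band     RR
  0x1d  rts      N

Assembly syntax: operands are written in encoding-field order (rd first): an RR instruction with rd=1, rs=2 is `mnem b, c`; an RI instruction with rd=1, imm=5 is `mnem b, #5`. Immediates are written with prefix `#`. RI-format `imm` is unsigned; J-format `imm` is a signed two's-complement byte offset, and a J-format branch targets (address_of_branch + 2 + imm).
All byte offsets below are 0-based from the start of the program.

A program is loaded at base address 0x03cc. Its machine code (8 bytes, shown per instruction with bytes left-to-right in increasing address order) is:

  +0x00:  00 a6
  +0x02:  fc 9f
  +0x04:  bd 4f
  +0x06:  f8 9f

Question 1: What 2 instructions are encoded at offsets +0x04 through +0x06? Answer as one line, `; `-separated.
@+04  little-endian(bd 4f) = 0x4fbd
  top 5b → 0x9 → addi [RI]
  rd@[10:8]=0x7 ⇒ m
  imm@[7:0]=0xbd ⇒ #189
@+06  little-endian(f8 9f) = 0x9ff8
  top 5b → 0x13 → bne [J]
  imm@[10:0]=0x7f8 (s11→-8) ⇒ #-8

addi m, #189; bne #-8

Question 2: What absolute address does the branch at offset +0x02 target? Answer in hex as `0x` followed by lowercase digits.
@+02  little-endian(fc 9f) = 0x9ffc
  top 5b → 0x13 → bne [J]
  [10:0] imm=2044 (s11→-4) = #-4
  target = base 0x03cc + off 0x02 + 2 + imm -4 = 0x03cc

0x03cc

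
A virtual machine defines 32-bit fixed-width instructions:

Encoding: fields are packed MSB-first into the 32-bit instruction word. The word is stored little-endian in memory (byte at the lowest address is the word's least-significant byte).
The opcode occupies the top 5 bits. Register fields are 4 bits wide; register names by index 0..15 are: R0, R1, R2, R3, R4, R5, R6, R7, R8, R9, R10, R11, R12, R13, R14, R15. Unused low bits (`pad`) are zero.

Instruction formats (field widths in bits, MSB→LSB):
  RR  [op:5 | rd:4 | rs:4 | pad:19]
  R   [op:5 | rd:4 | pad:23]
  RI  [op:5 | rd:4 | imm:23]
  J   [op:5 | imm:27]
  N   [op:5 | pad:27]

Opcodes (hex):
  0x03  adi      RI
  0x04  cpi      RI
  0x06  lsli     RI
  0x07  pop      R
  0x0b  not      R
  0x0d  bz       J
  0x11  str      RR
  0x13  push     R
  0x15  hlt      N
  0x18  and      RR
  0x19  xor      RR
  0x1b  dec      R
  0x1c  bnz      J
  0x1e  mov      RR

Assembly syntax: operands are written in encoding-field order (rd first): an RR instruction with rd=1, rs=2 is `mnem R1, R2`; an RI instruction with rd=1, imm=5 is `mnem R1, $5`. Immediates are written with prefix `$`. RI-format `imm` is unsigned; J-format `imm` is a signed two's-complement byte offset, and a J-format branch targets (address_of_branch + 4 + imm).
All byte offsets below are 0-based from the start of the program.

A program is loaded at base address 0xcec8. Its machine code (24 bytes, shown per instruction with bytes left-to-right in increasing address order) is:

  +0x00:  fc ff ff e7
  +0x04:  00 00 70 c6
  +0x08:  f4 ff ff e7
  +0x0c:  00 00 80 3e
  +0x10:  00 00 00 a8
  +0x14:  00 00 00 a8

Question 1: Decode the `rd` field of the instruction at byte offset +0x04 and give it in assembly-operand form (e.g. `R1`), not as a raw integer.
off 0x04: read 00 00 70 c6 as little → 0xc6700000
  op=0xc6700000>>27=0x18 ⇒ and (RR)
  rd: (w>>23)&0xf=0xc → R12
  rs: (w>>19)&0xf=0xe → R14

R12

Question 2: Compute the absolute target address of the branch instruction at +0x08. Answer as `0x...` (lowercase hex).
0xcec8

+0x08: f4 ff ff e7 ⇒ word 0xe7fffff4 (little)
  top 5b → 0x1c → bnz [J]
  imm: (w>>0)&0x7ffffff=0x7fffff4 (s27→-12) → $-12
  target = base 0xcec8 + off 0x08 + 4 + imm -12 = 0xcec8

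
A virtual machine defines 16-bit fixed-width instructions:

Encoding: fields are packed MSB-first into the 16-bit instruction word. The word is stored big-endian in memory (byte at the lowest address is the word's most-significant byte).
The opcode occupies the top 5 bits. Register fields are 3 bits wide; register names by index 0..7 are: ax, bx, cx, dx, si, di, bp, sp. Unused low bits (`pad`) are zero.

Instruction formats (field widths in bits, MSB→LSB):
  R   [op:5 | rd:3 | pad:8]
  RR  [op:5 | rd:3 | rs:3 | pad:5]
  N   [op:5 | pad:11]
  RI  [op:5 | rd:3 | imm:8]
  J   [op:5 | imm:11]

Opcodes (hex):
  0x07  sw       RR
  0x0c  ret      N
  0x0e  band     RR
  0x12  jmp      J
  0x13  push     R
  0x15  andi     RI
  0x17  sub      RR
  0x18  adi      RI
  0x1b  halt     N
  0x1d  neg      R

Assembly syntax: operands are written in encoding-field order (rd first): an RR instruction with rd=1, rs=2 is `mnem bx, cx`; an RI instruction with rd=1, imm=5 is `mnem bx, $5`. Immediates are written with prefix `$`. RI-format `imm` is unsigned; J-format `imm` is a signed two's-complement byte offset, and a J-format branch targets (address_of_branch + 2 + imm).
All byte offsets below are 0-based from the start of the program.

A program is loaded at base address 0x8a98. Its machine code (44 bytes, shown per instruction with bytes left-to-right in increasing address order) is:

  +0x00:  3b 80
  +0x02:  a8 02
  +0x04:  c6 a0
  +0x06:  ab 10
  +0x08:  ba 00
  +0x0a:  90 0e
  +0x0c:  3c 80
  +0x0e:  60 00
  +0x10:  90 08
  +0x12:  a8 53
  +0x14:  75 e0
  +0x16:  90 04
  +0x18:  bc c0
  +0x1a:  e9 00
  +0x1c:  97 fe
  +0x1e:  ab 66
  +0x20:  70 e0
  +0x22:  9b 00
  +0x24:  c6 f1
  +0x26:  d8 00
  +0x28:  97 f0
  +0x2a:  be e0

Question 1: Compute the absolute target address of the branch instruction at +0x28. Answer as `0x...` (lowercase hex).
[28] 97 f0 → 0x97f0
  top 5b → 0x12 → jmp [J]
  imm: (w>>0)&0x7ff=0x7f0 (s11→-16) → $-16
  target = base 0x8a98 + off 0x28 + 2 + imm -16 = 0x8ab2

0x8ab2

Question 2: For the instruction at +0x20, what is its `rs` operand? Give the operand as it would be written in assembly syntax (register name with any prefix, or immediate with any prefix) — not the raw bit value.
sp

off 0x20: read 70 e0 as big → 0x70e0
  opcode bits[15:11]=0xe: band/RR
  [10:8] rd=0 = ax
  [7:5] rs=7 = sp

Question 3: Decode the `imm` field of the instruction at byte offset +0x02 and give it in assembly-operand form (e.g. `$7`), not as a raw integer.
$2

+0x02: a8 02 ⇒ word 0xa802 (big)
  top 5b → 0x15 → andi [RI]
  rd@[10:8]=0x0 ⇒ ax
  imm@[7:0]=0x2 ⇒ $2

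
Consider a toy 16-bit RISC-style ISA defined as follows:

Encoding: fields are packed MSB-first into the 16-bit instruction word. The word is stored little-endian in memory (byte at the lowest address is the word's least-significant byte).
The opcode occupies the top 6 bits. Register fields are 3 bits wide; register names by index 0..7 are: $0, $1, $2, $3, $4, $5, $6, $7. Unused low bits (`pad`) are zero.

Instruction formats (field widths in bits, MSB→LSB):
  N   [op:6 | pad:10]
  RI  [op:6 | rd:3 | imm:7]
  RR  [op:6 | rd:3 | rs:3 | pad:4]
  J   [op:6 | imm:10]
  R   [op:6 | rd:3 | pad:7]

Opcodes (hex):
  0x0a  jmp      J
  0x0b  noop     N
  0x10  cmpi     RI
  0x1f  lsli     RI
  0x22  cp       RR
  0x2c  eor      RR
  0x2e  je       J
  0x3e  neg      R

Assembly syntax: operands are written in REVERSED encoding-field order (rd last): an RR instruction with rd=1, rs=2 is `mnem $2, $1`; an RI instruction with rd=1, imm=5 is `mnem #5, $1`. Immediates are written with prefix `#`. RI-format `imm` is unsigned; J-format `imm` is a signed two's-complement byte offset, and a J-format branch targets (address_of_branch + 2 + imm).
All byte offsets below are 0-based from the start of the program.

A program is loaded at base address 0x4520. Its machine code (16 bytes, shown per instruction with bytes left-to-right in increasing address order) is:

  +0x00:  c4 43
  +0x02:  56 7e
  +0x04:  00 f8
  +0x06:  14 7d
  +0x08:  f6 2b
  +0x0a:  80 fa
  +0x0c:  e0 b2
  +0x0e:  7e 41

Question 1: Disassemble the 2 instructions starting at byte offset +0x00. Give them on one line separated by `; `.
cmpi #68, $7; lsli #86, $4

+0x00: c4 43 ⇒ word 0x43c4 (little)
  opcode bits[15:10]=0x10: cmpi/RI
  [9:7] rd=7 = $7
  [6:0] imm=68 = #68
+0x02: 56 7e ⇒ word 0x7e56 (little)
  opcode bits[15:10]=0x1f: lsli/RI
  [9:7] rd=4 = $4
  [6:0] imm=86 = #86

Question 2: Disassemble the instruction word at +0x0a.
@+0a  little-endian(80 fa) = 0xfa80
  opcode bits[15:10]=0x3e: neg/R
  rd@[9:7]=0x5 ⇒ $5

neg $5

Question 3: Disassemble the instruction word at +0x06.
[06] 14 7d → 0x7d14
  top 6b → 0x1f → lsli [RI]
  [9:7] rd=2 = $2
  [6:0] imm=20 = #20

lsli #20, $2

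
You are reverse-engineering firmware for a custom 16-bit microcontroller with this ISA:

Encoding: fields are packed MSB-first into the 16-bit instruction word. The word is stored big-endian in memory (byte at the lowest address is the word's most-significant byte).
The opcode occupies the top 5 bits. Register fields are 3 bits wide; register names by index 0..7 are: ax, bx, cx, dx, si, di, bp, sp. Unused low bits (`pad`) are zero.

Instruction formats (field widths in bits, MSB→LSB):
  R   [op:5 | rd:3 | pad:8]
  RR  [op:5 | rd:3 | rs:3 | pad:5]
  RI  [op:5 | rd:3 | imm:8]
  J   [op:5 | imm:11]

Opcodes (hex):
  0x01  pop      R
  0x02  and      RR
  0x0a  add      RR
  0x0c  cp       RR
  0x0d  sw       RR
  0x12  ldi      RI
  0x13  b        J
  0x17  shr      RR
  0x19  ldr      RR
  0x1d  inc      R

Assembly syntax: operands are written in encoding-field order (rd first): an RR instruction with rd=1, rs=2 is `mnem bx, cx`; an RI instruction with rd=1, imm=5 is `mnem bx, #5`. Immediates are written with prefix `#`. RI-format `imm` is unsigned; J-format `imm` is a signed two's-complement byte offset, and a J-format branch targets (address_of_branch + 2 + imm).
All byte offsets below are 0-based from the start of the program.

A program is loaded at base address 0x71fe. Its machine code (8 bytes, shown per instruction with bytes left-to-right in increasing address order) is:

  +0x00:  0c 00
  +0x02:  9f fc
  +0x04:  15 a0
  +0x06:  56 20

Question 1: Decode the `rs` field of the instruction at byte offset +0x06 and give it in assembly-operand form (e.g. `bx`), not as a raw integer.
[06] 56 20 → 0x5620
  top 5b → 0xa → add [RR]
  [10:8] rd=6 = bp
  [7:5] rs=1 = bx

bx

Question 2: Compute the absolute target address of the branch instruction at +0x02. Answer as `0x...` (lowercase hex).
0x71fe

[02] 9f fc → 0x9ffc
  opcode bits[15:11]=0x13: b/J
  imm: (w>>0)&0x7ff=0x7fc (s11→-4) → #-4
  target = base 0x71fe + off 0x02 + 2 + imm -4 = 0x71fe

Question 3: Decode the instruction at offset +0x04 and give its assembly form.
and di, di

[04] 15 a0 → 0x15a0
  opcode bits[15:11]=0x2: and/RR
  rd@[10:8]=0x5 ⇒ di
  rs@[7:5]=0x5 ⇒ di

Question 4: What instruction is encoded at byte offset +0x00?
pop si

off 0x00: read 0c 00 as big → 0x0c00
  op=0x0c00>>11=0x1 ⇒ pop (R)
  rd: (w>>8)&0x7=0x4 → si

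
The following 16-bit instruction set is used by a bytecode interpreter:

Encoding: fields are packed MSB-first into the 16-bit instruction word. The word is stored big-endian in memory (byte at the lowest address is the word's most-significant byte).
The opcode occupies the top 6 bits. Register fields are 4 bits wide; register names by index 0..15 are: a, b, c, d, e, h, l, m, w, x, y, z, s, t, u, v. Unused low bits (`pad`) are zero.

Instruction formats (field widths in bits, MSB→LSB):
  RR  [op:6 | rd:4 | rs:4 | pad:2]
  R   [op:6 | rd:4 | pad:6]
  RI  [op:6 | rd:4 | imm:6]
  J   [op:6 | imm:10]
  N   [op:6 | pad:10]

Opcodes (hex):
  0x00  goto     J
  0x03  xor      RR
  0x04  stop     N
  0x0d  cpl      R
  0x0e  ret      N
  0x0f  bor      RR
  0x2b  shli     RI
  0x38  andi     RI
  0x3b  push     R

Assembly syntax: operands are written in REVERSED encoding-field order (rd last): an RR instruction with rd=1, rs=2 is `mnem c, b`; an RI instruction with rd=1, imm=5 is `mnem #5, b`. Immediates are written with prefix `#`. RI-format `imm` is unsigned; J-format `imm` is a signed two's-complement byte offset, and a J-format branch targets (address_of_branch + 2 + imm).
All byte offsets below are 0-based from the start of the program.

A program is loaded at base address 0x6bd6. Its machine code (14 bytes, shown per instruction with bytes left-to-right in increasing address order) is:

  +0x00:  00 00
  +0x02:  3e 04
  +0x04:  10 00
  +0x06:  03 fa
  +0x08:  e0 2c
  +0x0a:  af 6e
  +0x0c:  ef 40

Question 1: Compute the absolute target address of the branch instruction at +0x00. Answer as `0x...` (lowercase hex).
0x6bd8

[00] 00 00 → 0x0000
  op=0x0000>>10=0x0 ⇒ goto (J)
  [9:0] imm=0 = #0
  target = base 0x6bd6 + off 0x00 + 2 + imm 0 = 0x6bd8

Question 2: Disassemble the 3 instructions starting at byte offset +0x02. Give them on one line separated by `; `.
+0x02: 3e 04 ⇒ word 0x3e04 (big)
  top 6b → 0xf → bor [RR]
  [9:6] rd=8 = w
  [5:2] rs=1 = b
+0x04: 10 00 ⇒ word 0x1000 (big)
  top 6b → 0x4 → stop [N]
+0x06: 03 fa ⇒ word 0x03fa (big)
  top 6b → 0x0 → goto [J]
  [9:0] imm=1018 (s10→-6) = #-6

bor b, w; stop; goto #-6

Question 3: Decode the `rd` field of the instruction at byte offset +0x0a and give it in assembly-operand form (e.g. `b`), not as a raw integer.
+0x0a: af 6e ⇒ word 0xaf6e (big)
  top 6b → 0x2b → shli [RI]
  rd@[9:6]=0xd ⇒ t
  imm@[5:0]=0x2e ⇒ #46

t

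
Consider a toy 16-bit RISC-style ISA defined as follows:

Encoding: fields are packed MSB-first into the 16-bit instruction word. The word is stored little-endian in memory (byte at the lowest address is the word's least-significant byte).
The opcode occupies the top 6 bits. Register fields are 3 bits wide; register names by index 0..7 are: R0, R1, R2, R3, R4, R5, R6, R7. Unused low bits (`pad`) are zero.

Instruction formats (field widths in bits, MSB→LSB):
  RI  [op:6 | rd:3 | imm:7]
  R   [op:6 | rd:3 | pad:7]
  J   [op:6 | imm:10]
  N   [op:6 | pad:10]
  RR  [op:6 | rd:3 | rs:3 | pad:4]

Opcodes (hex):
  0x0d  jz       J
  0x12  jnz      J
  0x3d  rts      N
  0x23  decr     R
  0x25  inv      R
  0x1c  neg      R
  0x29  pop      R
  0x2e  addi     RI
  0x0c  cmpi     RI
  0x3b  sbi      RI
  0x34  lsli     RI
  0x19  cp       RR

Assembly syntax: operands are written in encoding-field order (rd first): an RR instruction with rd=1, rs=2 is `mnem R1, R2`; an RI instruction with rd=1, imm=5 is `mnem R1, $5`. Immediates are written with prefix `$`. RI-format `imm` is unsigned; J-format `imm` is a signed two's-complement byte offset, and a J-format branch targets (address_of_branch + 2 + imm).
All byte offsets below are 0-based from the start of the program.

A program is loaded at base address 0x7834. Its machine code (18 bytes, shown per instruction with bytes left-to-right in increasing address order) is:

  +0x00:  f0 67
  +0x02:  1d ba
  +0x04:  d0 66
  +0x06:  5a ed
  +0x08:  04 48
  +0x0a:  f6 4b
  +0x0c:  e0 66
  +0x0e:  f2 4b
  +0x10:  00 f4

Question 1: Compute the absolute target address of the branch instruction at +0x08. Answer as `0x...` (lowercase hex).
off 0x08: read 04 48 as little → 0x4804
  opcode bits[15:10]=0x12: jnz/J
  imm: (w>>0)&0x3ff=0x4 → $4
  target = base 0x7834 + off 0x08 + 2 + imm 4 = 0x7842

0x7842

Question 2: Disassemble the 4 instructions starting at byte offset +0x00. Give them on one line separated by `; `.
cp R7, R7; addi R4, $29; cp R5, R5; sbi R2, $90

@+00  little-endian(f0 67) = 0x67f0
  op=0x67f0>>10=0x19 ⇒ cp (RR)
  rd@[9:7]=0x7 ⇒ R7
  rs@[6:4]=0x7 ⇒ R7
@+02  little-endian(1d ba) = 0xba1d
  op=0xba1d>>10=0x2e ⇒ addi (RI)
  rd@[9:7]=0x4 ⇒ R4
  imm@[6:0]=0x1d ⇒ $29
@+04  little-endian(d0 66) = 0x66d0
  op=0x66d0>>10=0x19 ⇒ cp (RR)
  rd@[9:7]=0x5 ⇒ R5
  rs@[6:4]=0x5 ⇒ R5
@+06  little-endian(5a ed) = 0xed5a
  op=0xed5a>>10=0x3b ⇒ sbi (RI)
  rd@[9:7]=0x2 ⇒ R2
  imm@[6:0]=0x5a ⇒ $90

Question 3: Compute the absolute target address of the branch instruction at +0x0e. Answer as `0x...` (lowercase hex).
0x7836

[0e] f2 4b → 0x4bf2
  opcode bits[15:10]=0x12: jnz/J
  [9:0] imm=1010 (s10→-14) = $-14
  target = base 0x7834 + off 0x0e + 2 + imm -14 = 0x7836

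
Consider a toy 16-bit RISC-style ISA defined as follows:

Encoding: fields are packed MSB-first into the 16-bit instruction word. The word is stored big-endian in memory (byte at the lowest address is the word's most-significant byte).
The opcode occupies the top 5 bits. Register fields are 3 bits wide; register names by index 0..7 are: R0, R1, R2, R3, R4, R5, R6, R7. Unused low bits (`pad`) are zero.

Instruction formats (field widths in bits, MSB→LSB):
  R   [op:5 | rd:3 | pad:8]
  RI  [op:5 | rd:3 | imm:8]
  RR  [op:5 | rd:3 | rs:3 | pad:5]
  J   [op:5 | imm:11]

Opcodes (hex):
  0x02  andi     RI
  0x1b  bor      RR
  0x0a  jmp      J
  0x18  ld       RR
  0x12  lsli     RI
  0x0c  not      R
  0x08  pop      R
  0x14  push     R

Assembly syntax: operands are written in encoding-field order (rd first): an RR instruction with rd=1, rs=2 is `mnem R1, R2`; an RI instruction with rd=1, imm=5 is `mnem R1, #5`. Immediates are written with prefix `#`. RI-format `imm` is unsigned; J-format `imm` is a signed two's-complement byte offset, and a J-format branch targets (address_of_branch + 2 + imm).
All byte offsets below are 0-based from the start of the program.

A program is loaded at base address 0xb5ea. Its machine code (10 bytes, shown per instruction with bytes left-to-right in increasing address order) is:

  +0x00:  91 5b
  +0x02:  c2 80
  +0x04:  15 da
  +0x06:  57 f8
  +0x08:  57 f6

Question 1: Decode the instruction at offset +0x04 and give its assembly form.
off 0x04: read 15 da as big → 0x15da
  opcode bits[15:11]=0x2: andi/RI
  rd@[10:8]=0x5 ⇒ R5
  imm@[7:0]=0xda ⇒ #218

andi R5, #218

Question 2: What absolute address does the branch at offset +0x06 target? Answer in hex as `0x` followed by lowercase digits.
@+06  big-endian(57 f8) = 0x57f8
  op=0x57f8>>11=0xa ⇒ jmp (J)
  [10:0] imm=2040 (s11→-8) = #-8
  target = base 0xb5ea + off 0x06 + 2 + imm -8 = 0xb5ea

0xb5ea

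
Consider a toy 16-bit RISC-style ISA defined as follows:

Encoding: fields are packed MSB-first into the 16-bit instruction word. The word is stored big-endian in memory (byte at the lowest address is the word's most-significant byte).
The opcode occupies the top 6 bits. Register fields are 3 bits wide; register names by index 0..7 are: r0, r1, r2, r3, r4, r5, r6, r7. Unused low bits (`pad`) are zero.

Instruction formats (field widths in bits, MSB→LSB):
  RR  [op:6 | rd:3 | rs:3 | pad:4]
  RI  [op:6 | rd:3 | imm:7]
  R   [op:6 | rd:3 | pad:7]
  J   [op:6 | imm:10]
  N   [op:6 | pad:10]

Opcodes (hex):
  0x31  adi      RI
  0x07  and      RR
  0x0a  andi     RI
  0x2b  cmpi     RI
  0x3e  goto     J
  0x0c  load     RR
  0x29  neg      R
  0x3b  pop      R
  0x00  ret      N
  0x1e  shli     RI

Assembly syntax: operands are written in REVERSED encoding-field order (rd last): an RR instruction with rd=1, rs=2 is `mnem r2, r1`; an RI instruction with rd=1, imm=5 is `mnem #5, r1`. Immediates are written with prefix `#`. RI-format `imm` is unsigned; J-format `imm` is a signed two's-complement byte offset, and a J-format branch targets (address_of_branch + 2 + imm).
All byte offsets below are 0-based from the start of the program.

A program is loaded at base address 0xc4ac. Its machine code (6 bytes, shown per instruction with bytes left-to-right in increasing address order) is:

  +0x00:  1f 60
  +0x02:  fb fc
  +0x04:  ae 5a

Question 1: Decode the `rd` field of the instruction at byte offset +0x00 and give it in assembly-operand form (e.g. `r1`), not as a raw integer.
r6

off 0x00: read 1f 60 as big → 0x1f60
  op=0x1f60>>10=0x7 ⇒ and (RR)
  rd@[9:7]=0x6 ⇒ r6
  rs@[6:4]=0x6 ⇒ r6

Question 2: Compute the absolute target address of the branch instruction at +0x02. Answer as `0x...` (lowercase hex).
@+02  big-endian(fb fc) = 0xfbfc
  opcode bits[15:10]=0x3e: goto/J
  imm: (w>>0)&0x3ff=0x3fc (s10→-4) → #-4
  target = base 0xc4ac + off 0x02 + 2 + imm -4 = 0xc4ac

0xc4ac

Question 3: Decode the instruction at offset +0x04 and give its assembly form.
cmpi #90, r4

[04] ae 5a → 0xae5a
  op=0xae5a>>10=0x2b ⇒ cmpi (RI)
  rd: (w>>7)&0x7=0x4 → r4
  imm: (w>>0)&0x7f=0x5a → #90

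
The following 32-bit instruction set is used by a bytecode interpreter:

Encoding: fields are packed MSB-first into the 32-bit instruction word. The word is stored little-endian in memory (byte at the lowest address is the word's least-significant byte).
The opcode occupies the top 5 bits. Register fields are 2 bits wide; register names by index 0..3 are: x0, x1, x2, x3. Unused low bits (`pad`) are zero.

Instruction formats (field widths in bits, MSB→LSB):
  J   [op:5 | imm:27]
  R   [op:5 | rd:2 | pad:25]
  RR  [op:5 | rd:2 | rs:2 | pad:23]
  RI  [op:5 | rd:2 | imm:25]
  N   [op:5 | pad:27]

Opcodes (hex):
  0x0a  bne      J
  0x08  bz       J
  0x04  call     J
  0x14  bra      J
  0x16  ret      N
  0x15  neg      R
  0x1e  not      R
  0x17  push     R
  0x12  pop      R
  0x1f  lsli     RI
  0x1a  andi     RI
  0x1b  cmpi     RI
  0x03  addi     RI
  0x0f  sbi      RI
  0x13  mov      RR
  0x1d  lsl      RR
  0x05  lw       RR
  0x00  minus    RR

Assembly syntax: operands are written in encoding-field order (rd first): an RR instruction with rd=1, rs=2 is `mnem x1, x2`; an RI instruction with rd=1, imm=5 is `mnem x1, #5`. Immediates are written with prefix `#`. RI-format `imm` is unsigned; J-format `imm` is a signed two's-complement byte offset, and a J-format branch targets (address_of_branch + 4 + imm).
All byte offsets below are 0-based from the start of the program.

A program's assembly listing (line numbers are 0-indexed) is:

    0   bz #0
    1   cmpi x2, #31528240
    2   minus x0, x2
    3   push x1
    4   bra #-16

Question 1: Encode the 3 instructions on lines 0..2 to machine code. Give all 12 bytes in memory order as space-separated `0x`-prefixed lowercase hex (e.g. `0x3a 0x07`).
0x00 0x00 0x00 0x40 0x30 0x15 0xe1 0xdd 0x00 0x00 0x00 0x01

0. bz fields op=0x8:5|imm=0:27 → word 40000000h → 00 00 00 40
1. cmpi fields op=0x1b:5|rd=2:2|imm=31528240:25 → word dde11530h → 30 15 e1 dd
2. minus fields op=0x0:5|rd=0:2|rs=2:2|pad=0:23 → word 01000000h → 00 00 00 01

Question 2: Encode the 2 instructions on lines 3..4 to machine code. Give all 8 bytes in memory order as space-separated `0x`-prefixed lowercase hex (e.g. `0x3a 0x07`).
3. push fields op=0x17:5|rd=1:2|pad=0:25 → word ba000000h → 00 00 00 ba
4. bra fields op=0x14:5|imm=-16:27 → word a7fffff0h → f0 ff ff a7

0x00 0x00 0x00 0xba 0xf0 0xff 0xff 0xa7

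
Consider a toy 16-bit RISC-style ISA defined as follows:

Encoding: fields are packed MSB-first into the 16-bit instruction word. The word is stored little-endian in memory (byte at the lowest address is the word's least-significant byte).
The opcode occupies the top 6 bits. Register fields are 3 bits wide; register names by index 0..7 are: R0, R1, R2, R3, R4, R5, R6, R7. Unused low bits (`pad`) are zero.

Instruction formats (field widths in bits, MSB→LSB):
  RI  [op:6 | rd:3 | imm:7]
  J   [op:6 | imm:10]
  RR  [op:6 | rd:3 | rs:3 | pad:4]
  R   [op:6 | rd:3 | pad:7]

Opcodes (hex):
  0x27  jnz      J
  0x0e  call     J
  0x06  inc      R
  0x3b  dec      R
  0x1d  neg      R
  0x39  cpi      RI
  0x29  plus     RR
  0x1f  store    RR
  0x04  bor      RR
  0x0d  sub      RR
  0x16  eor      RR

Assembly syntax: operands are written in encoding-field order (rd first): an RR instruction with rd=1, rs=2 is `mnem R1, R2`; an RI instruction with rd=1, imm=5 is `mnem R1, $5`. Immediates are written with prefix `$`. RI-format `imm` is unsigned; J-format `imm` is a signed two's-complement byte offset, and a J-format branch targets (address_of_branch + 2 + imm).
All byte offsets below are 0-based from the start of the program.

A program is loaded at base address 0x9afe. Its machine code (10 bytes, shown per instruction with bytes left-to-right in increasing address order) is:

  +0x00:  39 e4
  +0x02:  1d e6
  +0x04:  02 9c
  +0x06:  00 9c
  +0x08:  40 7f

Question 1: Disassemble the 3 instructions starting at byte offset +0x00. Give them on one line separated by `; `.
cpi R0, $57; cpi R4, $29; jnz $2

off 0x00: read 39 e4 as little → 0xe439
  op=0xe439>>10=0x39 ⇒ cpi (RI)
  rd@[9:7]=0x0 ⇒ R0
  imm@[6:0]=0x39 ⇒ $57
off 0x02: read 1d e6 as little → 0xe61d
  op=0xe61d>>10=0x39 ⇒ cpi (RI)
  rd@[9:7]=0x4 ⇒ R4
  imm@[6:0]=0x1d ⇒ $29
off 0x04: read 02 9c as little → 0x9c02
  op=0x9c02>>10=0x27 ⇒ jnz (J)
  imm@[9:0]=0x2 ⇒ $2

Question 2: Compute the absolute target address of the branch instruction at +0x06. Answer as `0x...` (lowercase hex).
off 0x06: read 00 9c as little → 0x9c00
  top 6b → 0x27 → jnz [J]
  imm@[9:0]=0x0 ⇒ $0
  target = base 0x9afe + off 0x06 + 2 + imm 0 = 0x9b06

0x9b06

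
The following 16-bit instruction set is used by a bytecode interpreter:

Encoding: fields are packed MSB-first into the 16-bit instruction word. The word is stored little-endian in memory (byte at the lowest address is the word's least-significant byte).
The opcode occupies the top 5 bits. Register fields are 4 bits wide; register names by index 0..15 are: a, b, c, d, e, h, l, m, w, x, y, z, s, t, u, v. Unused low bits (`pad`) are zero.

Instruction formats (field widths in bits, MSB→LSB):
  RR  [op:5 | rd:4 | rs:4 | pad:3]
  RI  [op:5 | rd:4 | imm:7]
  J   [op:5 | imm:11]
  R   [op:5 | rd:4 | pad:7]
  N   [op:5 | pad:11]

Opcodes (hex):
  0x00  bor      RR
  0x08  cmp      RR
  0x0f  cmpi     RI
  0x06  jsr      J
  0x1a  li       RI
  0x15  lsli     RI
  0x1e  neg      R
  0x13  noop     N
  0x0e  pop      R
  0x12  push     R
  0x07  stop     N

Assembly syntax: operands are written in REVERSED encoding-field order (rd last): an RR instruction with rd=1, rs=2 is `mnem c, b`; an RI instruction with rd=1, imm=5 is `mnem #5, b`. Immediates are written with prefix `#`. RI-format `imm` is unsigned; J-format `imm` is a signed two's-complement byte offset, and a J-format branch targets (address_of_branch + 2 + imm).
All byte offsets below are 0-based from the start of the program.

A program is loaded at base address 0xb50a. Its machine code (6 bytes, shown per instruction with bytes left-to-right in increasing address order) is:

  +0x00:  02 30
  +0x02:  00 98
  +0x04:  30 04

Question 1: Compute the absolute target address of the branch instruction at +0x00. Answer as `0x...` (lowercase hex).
0xb50e

+0x00: 02 30 ⇒ word 0x3002 (little)
  op=0x3002>>11=0x6 ⇒ jsr (J)
  [10:0] imm=2 = #2
  target = base 0xb50a + off 0x00 + 2 + imm 2 = 0xb50e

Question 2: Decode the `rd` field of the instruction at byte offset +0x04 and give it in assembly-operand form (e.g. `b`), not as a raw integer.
w

off 0x04: read 30 04 as little → 0x0430
  opcode bits[15:11]=0x0: bor/RR
  [10:7] rd=8 = w
  [6:3] rs=6 = l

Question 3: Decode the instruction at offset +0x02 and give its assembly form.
noop

[02] 00 98 → 0x9800
  top 5b → 0x13 → noop [N]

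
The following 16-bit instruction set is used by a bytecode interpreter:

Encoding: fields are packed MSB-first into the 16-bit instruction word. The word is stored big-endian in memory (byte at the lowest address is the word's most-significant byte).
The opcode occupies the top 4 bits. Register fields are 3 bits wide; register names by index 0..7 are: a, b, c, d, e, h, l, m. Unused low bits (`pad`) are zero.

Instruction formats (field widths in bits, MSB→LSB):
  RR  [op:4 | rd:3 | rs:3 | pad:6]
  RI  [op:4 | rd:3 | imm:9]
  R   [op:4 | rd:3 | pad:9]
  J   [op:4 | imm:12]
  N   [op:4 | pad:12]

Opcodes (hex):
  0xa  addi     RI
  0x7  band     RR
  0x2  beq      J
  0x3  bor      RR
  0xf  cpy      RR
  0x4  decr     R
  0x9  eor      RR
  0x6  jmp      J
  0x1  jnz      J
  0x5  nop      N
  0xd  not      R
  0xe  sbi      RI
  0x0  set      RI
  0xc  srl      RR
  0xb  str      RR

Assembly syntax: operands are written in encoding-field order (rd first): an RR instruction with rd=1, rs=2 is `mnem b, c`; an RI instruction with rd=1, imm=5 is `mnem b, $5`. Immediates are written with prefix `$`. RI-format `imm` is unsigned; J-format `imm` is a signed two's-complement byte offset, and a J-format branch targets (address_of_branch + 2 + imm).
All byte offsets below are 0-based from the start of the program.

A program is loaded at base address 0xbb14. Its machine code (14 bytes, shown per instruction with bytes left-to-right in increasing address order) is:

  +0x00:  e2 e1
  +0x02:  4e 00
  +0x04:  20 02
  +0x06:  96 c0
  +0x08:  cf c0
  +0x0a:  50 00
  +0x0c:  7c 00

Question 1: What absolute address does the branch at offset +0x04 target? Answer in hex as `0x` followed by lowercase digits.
0xbb1c

+0x04: 20 02 ⇒ word 0x2002 (big)
  top 4b → 0x2 → beq [J]
  imm@[11:0]=0x2 ⇒ $2
  target = base 0xbb14 + off 0x04 + 2 + imm 2 = 0xbb1c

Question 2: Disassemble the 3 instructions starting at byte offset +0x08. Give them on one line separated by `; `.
+0x08: cf c0 ⇒ word 0xcfc0 (big)
  top 4b → 0xc → srl [RR]
  rd@[11:9]=0x7 ⇒ m
  rs@[8:6]=0x7 ⇒ m
+0x0a: 50 00 ⇒ word 0x5000 (big)
  top 4b → 0x5 → nop [N]
+0x0c: 7c 00 ⇒ word 0x7c00 (big)
  top 4b → 0x7 → band [RR]
  rd@[11:9]=0x6 ⇒ l
  rs@[8:6]=0x0 ⇒ a

srl m, m; nop; band l, a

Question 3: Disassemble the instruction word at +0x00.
sbi b, $225

[00] e2 e1 → 0xe2e1
  op=0xe2e1>>12=0xe ⇒ sbi (RI)
  rd: (w>>9)&0x7=0x1 → b
  imm: (w>>0)&0x1ff=0xe1 → $225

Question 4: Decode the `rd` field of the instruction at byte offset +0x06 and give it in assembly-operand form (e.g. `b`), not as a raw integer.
@+06  big-endian(96 c0) = 0x96c0
  top 4b → 0x9 → eor [RR]
  [11:9] rd=3 = d
  [8:6] rs=3 = d

d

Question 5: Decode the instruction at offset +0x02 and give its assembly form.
decr m

+0x02: 4e 00 ⇒ word 0x4e00 (big)
  op=0x4e00>>12=0x4 ⇒ decr (R)
  rd@[11:9]=0x7 ⇒ m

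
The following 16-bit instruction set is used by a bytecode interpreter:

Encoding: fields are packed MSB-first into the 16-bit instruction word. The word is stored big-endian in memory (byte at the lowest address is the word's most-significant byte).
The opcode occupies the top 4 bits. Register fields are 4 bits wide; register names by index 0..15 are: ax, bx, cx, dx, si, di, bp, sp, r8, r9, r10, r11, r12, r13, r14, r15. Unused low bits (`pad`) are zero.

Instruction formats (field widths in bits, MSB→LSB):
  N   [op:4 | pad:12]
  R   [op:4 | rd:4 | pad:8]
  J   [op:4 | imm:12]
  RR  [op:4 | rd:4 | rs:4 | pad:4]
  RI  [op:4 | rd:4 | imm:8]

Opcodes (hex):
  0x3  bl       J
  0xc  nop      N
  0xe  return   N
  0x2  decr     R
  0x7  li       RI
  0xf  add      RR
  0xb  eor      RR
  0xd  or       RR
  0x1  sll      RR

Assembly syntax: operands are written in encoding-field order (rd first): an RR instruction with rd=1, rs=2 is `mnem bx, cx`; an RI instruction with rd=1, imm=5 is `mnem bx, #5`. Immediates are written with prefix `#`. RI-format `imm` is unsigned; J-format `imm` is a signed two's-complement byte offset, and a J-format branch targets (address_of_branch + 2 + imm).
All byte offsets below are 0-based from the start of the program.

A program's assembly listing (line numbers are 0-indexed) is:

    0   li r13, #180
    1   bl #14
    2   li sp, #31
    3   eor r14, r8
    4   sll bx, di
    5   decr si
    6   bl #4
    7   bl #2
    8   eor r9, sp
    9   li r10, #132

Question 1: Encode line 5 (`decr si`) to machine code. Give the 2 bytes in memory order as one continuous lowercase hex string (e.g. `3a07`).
L5: decr op=0x2:4|rd=4:4|pad=0:8 ⇒ 0x2400 ⇒ big 24 00

2400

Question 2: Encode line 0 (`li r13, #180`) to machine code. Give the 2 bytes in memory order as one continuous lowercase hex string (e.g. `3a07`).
0. li fields op=0x7:4|rd=13:4|imm=180:8 → word 7db4h → 7d b4

7db4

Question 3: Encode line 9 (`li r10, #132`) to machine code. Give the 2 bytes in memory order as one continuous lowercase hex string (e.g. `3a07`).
line 9 (li): pack op=0x7:4|rd=10:4|imm=132:8 = 0x7a84; big→ 7a 84

7a84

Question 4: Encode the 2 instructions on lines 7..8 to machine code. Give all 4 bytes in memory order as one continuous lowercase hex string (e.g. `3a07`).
7. bl fields op=0x3:4|imm=2:12 → word 3002h → 30 02
8. eor fields op=0xb:4|rd=9:4|rs=7:4|pad=0:4 → word b970h → b9 70

3002b970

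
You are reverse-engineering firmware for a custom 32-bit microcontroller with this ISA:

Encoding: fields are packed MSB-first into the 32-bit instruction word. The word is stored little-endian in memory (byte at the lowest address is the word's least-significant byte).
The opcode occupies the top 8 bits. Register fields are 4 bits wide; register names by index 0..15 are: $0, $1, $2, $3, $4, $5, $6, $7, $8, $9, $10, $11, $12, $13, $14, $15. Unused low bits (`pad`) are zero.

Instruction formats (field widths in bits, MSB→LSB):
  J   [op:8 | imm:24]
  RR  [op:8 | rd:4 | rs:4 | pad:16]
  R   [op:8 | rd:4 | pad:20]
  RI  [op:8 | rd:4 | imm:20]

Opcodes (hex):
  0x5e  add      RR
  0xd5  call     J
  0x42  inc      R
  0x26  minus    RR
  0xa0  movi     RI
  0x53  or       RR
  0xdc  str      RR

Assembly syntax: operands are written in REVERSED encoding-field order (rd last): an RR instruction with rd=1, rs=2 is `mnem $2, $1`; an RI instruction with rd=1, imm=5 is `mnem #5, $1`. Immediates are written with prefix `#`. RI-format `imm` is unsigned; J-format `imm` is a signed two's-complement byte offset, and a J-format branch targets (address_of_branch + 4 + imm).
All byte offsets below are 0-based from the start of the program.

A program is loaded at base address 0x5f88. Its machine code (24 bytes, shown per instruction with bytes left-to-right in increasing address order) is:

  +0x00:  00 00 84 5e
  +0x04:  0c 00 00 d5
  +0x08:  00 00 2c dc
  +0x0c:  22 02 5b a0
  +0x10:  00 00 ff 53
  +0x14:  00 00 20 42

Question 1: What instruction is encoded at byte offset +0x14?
inc $2

+0x14: 00 00 20 42 ⇒ word 0x42200000 (little)
  top 8b → 0x42 → inc [R]
  [23:20] rd=2 = $2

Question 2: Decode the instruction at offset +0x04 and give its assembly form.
call #12

+0x04: 0c 00 00 d5 ⇒ word 0xd500000c (little)
  top 8b → 0xd5 → call [J]
  imm@[23:0]=0xc ⇒ #12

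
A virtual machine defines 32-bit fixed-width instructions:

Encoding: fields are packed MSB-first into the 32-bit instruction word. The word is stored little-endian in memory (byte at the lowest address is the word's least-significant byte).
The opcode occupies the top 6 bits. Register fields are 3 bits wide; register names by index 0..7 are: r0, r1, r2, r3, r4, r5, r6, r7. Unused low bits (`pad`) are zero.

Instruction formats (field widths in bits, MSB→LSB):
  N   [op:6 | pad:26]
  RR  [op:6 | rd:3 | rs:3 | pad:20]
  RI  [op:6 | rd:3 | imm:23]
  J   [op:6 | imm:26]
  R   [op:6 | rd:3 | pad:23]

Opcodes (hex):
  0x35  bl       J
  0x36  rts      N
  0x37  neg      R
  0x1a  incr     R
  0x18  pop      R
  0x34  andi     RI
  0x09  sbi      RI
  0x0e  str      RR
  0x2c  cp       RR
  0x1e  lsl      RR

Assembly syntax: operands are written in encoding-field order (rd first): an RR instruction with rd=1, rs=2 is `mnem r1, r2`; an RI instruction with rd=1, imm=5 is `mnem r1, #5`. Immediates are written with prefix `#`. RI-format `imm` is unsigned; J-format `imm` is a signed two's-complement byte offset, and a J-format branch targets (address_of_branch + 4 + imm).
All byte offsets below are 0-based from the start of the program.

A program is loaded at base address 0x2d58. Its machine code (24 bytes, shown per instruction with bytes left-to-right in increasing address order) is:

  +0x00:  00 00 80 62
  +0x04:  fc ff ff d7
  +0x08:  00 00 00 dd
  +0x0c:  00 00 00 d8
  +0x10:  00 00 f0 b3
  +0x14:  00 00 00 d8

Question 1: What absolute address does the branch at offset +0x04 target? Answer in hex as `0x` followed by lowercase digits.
off 0x04: read fc ff ff d7 as little → 0xd7fffffc
  top 6b → 0x35 → bl [J]
  imm@[25:0]=0x3fffffc (s26→-4) ⇒ #-4
  target = base 0x2d58 + off 0x04 + 4 + imm -4 = 0x2d5c

0x2d5c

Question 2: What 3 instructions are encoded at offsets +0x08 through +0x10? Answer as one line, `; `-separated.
+0x08: 00 00 00 dd ⇒ word 0xdd000000 (little)
  opcode bits[31:26]=0x37: neg/R
  rd: (w>>23)&0x7=0x2 → r2
+0x0c: 00 00 00 d8 ⇒ word 0xd8000000 (little)
  opcode bits[31:26]=0x36: rts/N
+0x10: 00 00 f0 b3 ⇒ word 0xb3f00000 (little)
  opcode bits[31:26]=0x2c: cp/RR
  rd: (w>>23)&0x7=0x7 → r7
  rs: (w>>20)&0x7=0x7 → r7

neg r2; rts; cp r7, r7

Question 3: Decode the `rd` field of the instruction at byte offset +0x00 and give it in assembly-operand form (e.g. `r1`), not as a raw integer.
r5

@+00  little-endian(00 00 80 62) = 0x62800000
  op=0x62800000>>26=0x18 ⇒ pop (R)
  [25:23] rd=5 = r5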